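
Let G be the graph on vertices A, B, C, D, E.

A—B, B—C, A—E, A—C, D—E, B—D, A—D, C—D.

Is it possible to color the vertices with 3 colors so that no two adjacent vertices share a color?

No

A, B, C, D are pairwise adjacent (a clique of size 4), so at least 4 colors are needed.
So 3 colors are not enough.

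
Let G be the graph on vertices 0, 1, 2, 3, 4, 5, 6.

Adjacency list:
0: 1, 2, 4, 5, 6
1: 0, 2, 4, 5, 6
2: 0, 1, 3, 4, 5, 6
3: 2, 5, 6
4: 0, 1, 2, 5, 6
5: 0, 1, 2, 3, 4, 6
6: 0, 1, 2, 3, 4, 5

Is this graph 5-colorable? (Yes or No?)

No

0, 1, 2, 4, 5, 6 form a clique, so at least 6 colors are needed.
So 5 colors are not enough.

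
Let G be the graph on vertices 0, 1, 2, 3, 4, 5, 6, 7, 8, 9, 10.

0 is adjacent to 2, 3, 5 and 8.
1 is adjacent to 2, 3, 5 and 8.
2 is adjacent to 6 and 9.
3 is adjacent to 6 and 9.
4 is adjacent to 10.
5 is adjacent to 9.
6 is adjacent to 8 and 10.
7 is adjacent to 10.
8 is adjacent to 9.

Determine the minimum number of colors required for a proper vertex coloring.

7 and 10 are adjacent, so at least 2 colors are needed.
2 colors suffice: color a → {2, 3, 5, 8, 10}; color b → {0, 1, 4, 6, 7, 9}. No two adjacent vertices share a color.

2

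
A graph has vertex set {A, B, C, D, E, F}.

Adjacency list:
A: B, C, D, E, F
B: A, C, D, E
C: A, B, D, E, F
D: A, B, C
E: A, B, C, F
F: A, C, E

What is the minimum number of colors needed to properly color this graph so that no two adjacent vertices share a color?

A, B, C, D are pairwise adjacent (a clique of size 4), so at least 4 colors are needed.
One proper 4-coloring: A=1, B=4, C=2, D=3, E=3, F=4. Every edge joins two different colors.

4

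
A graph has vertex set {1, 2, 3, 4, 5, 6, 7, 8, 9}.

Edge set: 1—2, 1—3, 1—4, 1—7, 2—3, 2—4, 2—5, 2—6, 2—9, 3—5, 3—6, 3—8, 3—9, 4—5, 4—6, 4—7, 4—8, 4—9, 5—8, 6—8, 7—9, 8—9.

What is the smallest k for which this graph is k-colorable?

3

3, 8, 9 form a triangle, so at least 3 colors are needed.
3 colors suffice: color a → {3, 4}; color b → {2, 7, 8}; color c → {1, 5, 6, 9}. Every edge joins two different colors.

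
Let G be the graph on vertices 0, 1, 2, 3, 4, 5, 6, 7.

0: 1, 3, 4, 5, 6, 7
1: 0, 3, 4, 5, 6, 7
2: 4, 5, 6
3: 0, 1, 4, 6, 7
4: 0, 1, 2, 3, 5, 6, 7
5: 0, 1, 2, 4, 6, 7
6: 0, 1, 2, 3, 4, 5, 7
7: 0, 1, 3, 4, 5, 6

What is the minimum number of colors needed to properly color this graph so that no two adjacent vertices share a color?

0, 1, 3, 4, 6, 7 are mutually adjacent (a clique of size 6), so at least 6 colors are needed.
A valid assignment using 6 colors: 0=orange, 1=green, 2=green, 3=yellow, 4=red, 5=yellow, 6=blue, 7=purple. Each edge has distinct colors on its endpoints.

6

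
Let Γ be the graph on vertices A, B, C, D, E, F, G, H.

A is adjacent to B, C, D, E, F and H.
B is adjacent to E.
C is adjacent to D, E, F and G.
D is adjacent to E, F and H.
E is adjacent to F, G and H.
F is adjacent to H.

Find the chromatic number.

5

A, D, E, F, H are pairwise adjacent (a clique of size 5), so at least 5 colors are needed.
One proper 5-coloring: A=2, B=3, C=5, D=3, E=1, F=4, G=2, H=5. Every edge joins two different colors.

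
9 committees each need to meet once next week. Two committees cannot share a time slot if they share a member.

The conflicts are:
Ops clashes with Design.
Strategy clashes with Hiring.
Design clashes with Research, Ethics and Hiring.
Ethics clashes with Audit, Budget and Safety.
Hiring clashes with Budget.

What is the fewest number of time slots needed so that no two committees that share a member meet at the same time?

Ops and Design conflict, so at least 2 time slots are needed.
2 time slots suffice: time slot 1 → {Strategy, Design, Audit, Budget, Safety}; time slot 2 → {Ops, Research, Ethics, Hiring}. Each listed conflict is separated.

2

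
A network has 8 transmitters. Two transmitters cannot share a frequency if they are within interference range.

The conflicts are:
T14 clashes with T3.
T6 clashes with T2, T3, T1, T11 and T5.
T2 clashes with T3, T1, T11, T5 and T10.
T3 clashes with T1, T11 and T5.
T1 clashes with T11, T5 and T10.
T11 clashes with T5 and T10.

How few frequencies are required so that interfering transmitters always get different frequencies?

T6, T2, T3, T1, T11, T5 pairwise conflict, so at least 6 frequencies are needed.
A valid assignment using 6 frequencies: T14=1, T6=5, T2=2, T3=4, T1=1, T11=3, T5=6, T10=4. No two conflicting transmitters share a frequency.

6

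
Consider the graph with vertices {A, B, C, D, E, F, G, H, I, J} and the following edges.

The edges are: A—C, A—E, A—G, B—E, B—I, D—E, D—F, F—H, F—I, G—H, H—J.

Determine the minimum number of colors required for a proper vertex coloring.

The cycle F-D-E-B-I-F has odd length 5, so it cannot be 2-colored; at least 3 colors are needed.
3 colors suffice: A=1, B=3, C=2, D=1, E=2, F=2, G=2, H=1, I=1, J=2. Every edge joins two different colors.

3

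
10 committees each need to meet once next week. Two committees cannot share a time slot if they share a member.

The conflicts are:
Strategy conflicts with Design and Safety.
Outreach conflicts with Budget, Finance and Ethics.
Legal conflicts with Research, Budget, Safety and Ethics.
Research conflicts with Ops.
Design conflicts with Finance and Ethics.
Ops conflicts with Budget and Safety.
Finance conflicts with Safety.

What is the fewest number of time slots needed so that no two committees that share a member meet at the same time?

The cycle Design-Ethics-Legal-Safety-Finance-Design has odd length 5, so it cannot be 2-colored; at least 3 time slots are needed.
Using 3 time slots: Strategy=3, Outreach=1, Legal=1, Research=2, Design=1, Ops=1, Budget=2, Finance=3, Safety=2, Ethics=2. No two conflicting committees share a time slot.

3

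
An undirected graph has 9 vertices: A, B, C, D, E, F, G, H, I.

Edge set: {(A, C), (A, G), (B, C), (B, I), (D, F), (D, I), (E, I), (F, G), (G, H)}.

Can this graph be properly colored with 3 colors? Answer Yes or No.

The chromatic number is 3. The cycle C-B-I-D-F-G-A-C has odd length 7, so it cannot be 2-colored; at least 3 colors are needed.
3 colors suffice: color red → {C, G, I}; color blue → {A, B, D, E, H}; color green → {F}.
That is already a proper 3-coloring.

Yes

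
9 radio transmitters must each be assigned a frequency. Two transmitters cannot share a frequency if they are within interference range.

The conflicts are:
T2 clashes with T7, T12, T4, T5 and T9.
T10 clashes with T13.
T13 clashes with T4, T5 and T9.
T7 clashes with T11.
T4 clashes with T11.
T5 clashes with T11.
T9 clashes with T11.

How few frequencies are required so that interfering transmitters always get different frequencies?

T10 and T13 conflict, so at least 2 frequencies are needed.
A valid assignment using 2 frequencies: T2=1, T10=2, T13=1, T7=2, T12=2, T4=2, T5=2, T9=2, T11=1. Every pair that conflicts lands in different frequencies.

2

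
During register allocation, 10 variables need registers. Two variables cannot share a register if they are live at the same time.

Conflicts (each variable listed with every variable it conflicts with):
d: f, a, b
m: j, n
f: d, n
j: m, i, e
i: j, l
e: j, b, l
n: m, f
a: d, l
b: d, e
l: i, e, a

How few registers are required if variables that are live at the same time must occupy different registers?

3

The cycle l-e-b-d-a-l has odd length 5, so it cannot be 2-colored; at least 3 registers are needed.
3 registers suffice: register 1 → {d, j, n, l}; register 2 → {m, f, i, e, a}; register 3 → {b}. Every pair that conflicts lands in different registers.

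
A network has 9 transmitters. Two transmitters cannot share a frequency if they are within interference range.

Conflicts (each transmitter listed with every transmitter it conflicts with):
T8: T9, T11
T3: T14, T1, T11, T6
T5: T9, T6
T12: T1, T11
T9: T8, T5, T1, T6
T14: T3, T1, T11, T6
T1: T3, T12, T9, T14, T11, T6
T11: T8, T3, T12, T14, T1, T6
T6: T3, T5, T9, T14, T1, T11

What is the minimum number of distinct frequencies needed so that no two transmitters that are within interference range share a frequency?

T3, T14, T1, T11, T6 all conflict with each other, so at least 5 frequencies are needed.
5 frequencies suffice: frequency 1 → {T9, T11}; frequency 2 → {T8, T12, T6}; frequency 3 → {T5, T1}; frequency 4 → {T3}; frequency 5 → {T14}. No two conflicting transmitters share a frequency.

5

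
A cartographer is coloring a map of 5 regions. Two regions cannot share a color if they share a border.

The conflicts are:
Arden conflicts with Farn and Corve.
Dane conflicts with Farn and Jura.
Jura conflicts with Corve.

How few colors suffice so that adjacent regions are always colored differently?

3

The cycle Arden-Farn-Dane-Jura-Corve-Arden has odd length 5, so it cannot be 2-colored; at least 3 colors are needed.
3 colors suffice: Arden=3, Dane=1, Farn=2, Jura=2, Corve=1. No two conflicting regions share a color.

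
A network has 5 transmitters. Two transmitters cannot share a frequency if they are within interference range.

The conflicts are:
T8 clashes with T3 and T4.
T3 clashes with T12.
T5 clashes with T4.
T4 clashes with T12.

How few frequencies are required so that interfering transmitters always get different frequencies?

T8 and T4 conflict, so at least 2 frequencies are needed.
2 frequencies suffice: frequency 1 → {T3, T4}; frequency 2 → {T8, T5, T12}. No two conflicting transmitters share a frequency.

2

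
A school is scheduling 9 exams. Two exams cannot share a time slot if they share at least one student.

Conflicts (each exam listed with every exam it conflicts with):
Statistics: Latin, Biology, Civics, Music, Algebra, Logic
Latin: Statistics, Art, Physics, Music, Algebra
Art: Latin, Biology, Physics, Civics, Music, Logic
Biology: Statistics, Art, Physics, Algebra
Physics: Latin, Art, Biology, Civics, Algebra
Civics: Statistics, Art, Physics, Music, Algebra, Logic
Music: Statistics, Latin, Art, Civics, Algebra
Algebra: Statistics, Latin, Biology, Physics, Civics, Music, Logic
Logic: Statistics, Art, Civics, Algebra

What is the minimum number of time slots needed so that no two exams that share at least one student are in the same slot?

Statistics, Civics, Music, Algebra all conflict with each other, so at least 4 time slots are needed.
A valid assignment using 4 time slots: Statistics=3, Latin=2, Art=1, Biology=2, Physics=3, Civics=2, Music=4, Algebra=1, Logic=4. No two conflicting exams share a time slot.

4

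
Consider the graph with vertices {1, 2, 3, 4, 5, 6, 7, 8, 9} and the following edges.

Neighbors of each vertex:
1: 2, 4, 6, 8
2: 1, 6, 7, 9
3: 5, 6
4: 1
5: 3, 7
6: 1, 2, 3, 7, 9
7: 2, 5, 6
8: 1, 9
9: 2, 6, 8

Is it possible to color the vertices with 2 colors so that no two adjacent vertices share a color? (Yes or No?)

No

2, 6, 9 are pairwise adjacent, so at least 3 colors are needed.
So 2 colors are not enough.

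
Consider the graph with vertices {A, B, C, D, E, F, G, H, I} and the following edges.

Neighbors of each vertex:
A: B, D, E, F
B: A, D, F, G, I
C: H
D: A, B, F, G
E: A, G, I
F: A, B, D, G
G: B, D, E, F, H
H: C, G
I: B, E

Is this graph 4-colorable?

Yes

The chromatic number is 4. B, D, F, G form a clique, so at least 4 colors are needed.
4 colors suffice: A=1, B=2, C=1, D=3, E=2, F=4, G=1, H=2, I=1.
That is already a proper 4-coloring.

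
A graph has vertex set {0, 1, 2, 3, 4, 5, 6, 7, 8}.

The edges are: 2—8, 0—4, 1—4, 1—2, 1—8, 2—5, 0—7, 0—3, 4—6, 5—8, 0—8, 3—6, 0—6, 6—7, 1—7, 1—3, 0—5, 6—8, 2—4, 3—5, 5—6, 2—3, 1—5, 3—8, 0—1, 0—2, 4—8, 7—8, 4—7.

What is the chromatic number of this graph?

6

0, 1, 2, 3, 5, 8 form a clique, so at least 6 colors are needed.
6 colors suffice: color red → {0}; color blue → {8}; color green → {1, 6}; color yellow → {4, 5}; color purple → {2, 7}; color orange → {3}. Each edge has distinct colors on its endpoints.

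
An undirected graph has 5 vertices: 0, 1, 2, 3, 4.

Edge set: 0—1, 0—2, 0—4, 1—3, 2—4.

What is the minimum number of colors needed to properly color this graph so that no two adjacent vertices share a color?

0, 2, 4 are mutually adjacent, so at least 3 colors are needed.
3 colors suffice: 0=a, 1=b, 2=c, 3=a, 4=b. Every edge joins two different colors.

3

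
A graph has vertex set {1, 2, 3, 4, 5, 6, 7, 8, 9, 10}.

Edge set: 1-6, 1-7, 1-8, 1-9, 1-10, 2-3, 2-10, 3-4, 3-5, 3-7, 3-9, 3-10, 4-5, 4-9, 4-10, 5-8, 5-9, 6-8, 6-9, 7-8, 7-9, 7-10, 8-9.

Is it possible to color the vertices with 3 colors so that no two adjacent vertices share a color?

1, 6, 8, 9 form a clique, so at least 4 colors are needed.
So 3 colors are not enough.

No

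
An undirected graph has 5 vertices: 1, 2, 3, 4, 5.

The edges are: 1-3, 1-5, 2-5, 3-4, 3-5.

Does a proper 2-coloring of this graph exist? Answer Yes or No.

No

1, 3, 5 are pairwise adjacent, so at least 3 colors are needed.
So 2 colors are not enough.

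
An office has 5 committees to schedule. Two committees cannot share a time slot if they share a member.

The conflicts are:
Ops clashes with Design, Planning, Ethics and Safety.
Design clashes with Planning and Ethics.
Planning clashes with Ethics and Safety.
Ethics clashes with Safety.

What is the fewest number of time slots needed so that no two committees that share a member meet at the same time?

4

Ops, Design, Planning, Ethics pairwise conflict, so at least 4 time slots are needed.
4 time slots suffice: time slot 1 → {Ops}; time slot 2 → {Ethics}; time slot 3 → {Planning}; time slot 4 → {Design, Safety}. No two conflicting committees share a time slot.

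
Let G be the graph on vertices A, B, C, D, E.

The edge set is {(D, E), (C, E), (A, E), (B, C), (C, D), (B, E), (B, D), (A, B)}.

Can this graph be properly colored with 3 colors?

No

B, C, D, E are mutually adjacent (a clique of size 4), so at least 4 colors are needed.
So 3 colors are not enough.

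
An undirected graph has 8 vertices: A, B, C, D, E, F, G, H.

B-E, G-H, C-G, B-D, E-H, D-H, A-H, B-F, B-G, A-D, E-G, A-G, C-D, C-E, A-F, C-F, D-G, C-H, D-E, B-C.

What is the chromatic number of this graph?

5

C, D, E, G, H form a clique, so at least 5 colors are needed.
5 colors suffice: color 1 → {D, F}; color 2 → {A, C}; color 3 → {G}; color 4 → {B, H}; color 5 → {E}. Every edge joins two different colors.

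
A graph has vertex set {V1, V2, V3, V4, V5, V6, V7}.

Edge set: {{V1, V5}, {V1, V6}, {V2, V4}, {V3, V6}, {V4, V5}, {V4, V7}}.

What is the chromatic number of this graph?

2

V1 and V5 are adjacent, so at least 2 colors are needed.
A valid assignment using 2 colors: V1=R, V2=B, V3=R, V4=R, V5=B, V6=B, V7=B. Each edge has distinct colors on its endpoints.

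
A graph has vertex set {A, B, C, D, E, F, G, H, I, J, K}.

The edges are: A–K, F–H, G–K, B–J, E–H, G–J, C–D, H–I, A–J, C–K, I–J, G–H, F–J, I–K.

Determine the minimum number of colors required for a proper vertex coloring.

2

G and H are adjacent, so at least 2 colors are needed.
2 colors suffice: A=2, B=2, C=2, D=1, E=2, F=2, G=2, H=1, I=2, J=1, K=1. Every edge joins two different colors.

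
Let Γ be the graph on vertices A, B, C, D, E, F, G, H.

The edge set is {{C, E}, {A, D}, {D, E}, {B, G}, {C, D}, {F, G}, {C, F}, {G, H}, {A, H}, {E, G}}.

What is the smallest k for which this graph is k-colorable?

C, D, E are pairwise adjacent, so at least 3 colors are needed.
A valid assignment using 3 colors: A=1, B=2, C=1, D=2, E=3, F=2, G=1, H=2. Every edge joins two different colors.

3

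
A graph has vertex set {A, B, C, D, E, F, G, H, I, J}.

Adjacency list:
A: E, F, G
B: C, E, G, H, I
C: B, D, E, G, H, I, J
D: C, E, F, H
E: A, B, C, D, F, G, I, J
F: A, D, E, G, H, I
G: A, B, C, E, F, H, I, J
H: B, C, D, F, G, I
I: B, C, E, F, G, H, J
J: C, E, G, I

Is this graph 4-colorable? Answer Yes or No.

No

C, E, G, I, J are pairwise adjacent (a clique of size 5), so at least 5 colors are needed.
So 4 colors are not enough.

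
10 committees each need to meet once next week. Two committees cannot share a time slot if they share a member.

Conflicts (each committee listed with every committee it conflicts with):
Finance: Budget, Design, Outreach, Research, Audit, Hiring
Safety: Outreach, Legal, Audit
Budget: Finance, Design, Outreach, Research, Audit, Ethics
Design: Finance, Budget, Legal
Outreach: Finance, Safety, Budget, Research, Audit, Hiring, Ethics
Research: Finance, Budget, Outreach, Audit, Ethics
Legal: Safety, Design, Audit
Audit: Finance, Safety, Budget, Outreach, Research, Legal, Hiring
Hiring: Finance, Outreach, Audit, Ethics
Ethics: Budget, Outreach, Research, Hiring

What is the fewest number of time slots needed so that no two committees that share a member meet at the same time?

Finance, Budget, Outreach, Research, Audit are mutually in conflict, so at least 5 time slots are needed.
5 time slots suffice: time slot 1 → {Design, Audit, Ethics}; time slot 2 → {Outreach, Legal}; time slot 3 → {Finance, Safety}; time slot 4 → {Budget, Hiring}; time slot 5 → {Research}. Each listed conflict is separated.

5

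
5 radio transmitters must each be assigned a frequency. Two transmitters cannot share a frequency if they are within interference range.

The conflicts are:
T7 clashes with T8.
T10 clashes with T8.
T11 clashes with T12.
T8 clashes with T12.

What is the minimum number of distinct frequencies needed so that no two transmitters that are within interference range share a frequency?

T11 and T12 conflict, so at least 2 frequencies are needed.
A valid assignment using 2 frequencies: T7=2, T10=2, T11=1, T8=1, T12=2. No two conflicting transmitters share a frequency.

2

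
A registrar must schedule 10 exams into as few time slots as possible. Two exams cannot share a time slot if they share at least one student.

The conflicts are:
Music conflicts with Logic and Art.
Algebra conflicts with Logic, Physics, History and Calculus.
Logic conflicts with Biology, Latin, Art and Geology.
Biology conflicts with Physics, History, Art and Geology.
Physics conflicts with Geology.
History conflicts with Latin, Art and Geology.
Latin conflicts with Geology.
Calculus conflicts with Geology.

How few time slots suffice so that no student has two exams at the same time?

Logic, Biology, Art pairwise conflict, so at least 3 time slots are needed.
3 time slots suffice: time slot 1 → {Logic, Physics, History, Calculus}; time slot 2 → {Algebra, Art, Geology}; time slot 3 → {Music, Biology, Latin}. No two conflicting exams share a time slot.

3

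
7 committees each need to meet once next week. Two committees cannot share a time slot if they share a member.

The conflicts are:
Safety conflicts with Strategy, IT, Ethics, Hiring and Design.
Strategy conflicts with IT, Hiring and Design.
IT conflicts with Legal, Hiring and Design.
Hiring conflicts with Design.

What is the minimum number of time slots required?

Safety, Strategy, IT, Hiring, Design all conflict with each other, so at least 5 time slots are needed.
A valid assignment using 5 time slots: Safety=2, Strategy=5, IT=1, Ethics=1, Legal=2, Hiring=4, Design=3. Each listed conflict is separated.

5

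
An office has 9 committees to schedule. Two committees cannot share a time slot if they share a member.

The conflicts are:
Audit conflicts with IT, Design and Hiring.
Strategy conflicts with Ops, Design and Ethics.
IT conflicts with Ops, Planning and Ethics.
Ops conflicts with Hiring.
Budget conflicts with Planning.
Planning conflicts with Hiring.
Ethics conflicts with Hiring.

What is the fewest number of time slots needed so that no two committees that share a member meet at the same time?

The cycle Strategy-Ops-IT-Audit-Design-Strategy has odd length 5, so it cannot be 2-colored; at least 3 time slots are needed.
3 time slots suffice: time slot 1 → {Strategy, IT, Budget, Hiring}; time slot 2 → {Audit, Ops, Planning, Ethics}; time slot 3 → {Design}. No two conflicting committees share a time slot.

3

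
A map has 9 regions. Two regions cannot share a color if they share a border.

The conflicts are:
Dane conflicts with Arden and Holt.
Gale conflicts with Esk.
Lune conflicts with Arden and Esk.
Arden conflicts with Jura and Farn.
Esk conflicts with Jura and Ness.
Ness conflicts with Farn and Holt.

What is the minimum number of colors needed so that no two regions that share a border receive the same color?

3

The cycle Esk-Lune-Arden-Farn-Ness-Esk has odd length 5, so it cannot be 2-colored; at least 3 colors are needed.
3 colors suffice: color 1 → {Arden, Esk, Holt}; color 2 → {Dane, Gale, Lune, Jura, Ness}; color 3 → {Farn}. No two conflicting regions share a color.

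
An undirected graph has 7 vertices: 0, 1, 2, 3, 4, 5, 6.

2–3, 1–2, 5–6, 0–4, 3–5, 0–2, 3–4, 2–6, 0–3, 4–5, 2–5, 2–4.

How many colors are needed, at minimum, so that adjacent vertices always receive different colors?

4

0, 2, 3, 4 are mutually adjacent (a clique of size 4), so at least 4 colors are needed.
4 colors suffice: color a → {2}; color b → {1, 4, 6}; color c → {3}; color d → {0, 5}. No two adjacent vertices share a color.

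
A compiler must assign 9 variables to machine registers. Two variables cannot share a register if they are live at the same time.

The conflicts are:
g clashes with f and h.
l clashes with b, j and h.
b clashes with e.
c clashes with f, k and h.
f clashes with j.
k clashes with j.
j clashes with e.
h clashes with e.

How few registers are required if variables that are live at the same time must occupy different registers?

The cycle k-j-l-h-c-k has odd length 5, so it cannot be 2-colored; at least 3 registers are needed.
A valid assignment using 3 registers: g=2, l=2, b=1, c=2, f=3, k=3, j=1, h=1, e=2. Each listed conflict is separated.

3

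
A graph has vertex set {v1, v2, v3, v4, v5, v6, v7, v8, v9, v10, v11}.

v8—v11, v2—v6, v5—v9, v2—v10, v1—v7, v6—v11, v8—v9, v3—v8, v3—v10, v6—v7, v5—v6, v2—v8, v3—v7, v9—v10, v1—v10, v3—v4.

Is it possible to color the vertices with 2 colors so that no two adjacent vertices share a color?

The cycle v2-v10-v1-v7-v6-v2 has odd length 5, so it cannot be 2-colored; at least 3 colors are needed.
So 2 colors are not enough.

No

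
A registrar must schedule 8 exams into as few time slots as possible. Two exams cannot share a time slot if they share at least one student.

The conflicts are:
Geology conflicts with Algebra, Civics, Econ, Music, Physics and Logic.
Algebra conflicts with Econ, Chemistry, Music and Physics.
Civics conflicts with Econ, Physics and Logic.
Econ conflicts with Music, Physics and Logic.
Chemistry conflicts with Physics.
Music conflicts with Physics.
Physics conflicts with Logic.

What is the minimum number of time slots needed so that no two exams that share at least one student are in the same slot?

5

Geology, Civics, Econ, Physics, Logic are mutually in conflict, so at least 5 time slots are needed.
5 time slots suffice: time slot 1 → {Physics}; time slot 2 → {Geology, Chemistry}; time slot 3 → {Econ}; time slot 4 → {Algebra, Logic}; time slot 5 → {Civics, Music}. Every pair that conflicts lands in different time slots.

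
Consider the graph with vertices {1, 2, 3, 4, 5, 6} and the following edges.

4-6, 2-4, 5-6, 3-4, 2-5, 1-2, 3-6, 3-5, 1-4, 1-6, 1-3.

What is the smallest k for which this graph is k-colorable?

4

1, 3, 4, 6 form a clique, so at least 4 colors are needed.
4 colors suffice: color red → {2, 6}; color blue → {1, 5}; color green → {4}; color yellow → {3}. Each edge has distinct colors on its endpoints.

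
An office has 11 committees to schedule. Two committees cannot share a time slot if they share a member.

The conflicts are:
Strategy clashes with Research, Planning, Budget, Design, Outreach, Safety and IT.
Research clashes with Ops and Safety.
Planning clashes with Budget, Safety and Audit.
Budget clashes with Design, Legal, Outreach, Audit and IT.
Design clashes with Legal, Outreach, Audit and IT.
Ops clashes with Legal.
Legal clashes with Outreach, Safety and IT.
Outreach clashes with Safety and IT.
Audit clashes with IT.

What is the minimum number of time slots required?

5

Strategy, Budget, Design, Outreach, IT all conflict with each other, so at least 5 time slots are needed.
5 time slots suffice: Strategy=1, Research=3, Planning=3, Budget=2, Design=5, Ops=2, Legal=1, Outreach=4, Safety=2, Audit=1, IT=3. Each listed conflict is separated.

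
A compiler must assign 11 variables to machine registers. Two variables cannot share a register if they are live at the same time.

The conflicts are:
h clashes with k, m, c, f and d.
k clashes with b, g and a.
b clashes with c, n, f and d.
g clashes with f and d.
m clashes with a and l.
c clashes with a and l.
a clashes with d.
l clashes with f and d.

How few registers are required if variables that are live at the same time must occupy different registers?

m and a conflict, so at least 2 registers are needed.
2 registers suffice: register 1 → {h, b, g, a, l}; register 2 → {k, m, c, n, f, d}. Each listed conflict is separated.

2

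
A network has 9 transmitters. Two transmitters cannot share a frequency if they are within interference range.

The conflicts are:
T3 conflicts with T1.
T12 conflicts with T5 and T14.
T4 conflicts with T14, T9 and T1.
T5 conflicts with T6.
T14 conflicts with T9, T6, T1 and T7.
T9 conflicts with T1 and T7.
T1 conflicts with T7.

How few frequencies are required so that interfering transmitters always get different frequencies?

4

T4, T14, T9, T1 are mutually in conflict, so at least 4 frequencies are needed.
4 frequencies suffice: frequency 1 → {T3, T5, T14}; frequency 2 → {T12, T6, T1}; frequency 3 → {T9}; frequency 4 → {T4, T7}. Every pair that conflicts lands in different frequencies.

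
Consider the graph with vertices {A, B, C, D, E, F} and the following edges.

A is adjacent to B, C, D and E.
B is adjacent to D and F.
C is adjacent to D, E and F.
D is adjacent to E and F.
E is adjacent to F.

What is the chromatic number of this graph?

C, D, E, F are pairwise adjacent (a clique of size 4), so at least 4 colors are needed.
4 colors suffice: A=2, B=3, C=3, D=1, E=4, F=2. Each edge has distinct colors on its endpoints.

4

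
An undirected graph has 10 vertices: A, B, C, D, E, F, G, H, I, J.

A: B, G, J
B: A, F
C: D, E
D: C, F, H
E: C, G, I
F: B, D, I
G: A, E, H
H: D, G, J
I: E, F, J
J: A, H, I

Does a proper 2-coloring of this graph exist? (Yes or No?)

No

The cycle A-B-F-I-J-A has odd length 5, so it cannot be 2-colored; at least 3 colors are needed.
So 2 colors are not enough.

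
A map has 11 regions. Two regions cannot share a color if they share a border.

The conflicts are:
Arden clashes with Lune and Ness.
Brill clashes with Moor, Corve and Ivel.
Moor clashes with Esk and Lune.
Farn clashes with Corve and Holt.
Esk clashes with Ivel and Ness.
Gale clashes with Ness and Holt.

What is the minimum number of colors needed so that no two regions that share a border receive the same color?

3

The cycle Esk-Ness-Arden-Lune-Moor-Esk has odd length 5, so it cannot be 2-colored; at least 3 colors are needed.
3 colors suffice: color 1 → {Moor, Farn, Ivel, Ness}; color 2 → {Arden, Brill, Esk, Gale}; color 3 → {Corve, Lune, Holt}. Every pair that conflicts lands in different colors.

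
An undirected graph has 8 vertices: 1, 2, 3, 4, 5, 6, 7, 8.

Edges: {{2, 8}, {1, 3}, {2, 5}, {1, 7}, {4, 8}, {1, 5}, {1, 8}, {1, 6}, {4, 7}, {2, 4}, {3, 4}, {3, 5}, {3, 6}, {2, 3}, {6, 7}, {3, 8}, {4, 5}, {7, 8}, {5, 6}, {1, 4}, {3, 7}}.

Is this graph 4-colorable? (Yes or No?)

1, 3, 4, 7, 8 are pairwise adjacent (a clique of size 5), so at least 5 colors are needed.
So 4 colors are not enough.

No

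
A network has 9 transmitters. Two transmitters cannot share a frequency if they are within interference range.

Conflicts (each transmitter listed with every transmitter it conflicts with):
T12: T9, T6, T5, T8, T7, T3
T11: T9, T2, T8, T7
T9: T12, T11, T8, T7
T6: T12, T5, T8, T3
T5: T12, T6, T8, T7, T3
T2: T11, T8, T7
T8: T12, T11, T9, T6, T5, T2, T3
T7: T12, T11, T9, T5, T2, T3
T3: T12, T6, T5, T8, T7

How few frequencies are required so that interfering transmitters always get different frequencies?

5

T12, T6, T5, T8, T3 are mutually in conflict, so at least 5 frequencies are needed.
5 frequencies suffice: frequency 1 → {T8, T7}; frequency 2 → {T12, T11}; frequency 3 → {T9, T5, T2}; frequency 4 → {T3}; frequency 5 → {T6}. Each listed conflict is separated.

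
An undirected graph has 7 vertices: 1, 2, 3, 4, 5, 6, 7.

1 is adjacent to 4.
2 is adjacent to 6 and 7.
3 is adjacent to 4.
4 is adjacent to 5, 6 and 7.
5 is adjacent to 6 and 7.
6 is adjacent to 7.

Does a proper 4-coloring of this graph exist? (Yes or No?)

The chromatic number is 4. 4, 5, 6, 7 form a clique, so at least 4 colors are needed.
A valid assignment using 4 colors: 1=b, 2=a, 3=b, 4=a, 5=d, 6=c, 7=b.
That is already a proper 4-coloring.

Yes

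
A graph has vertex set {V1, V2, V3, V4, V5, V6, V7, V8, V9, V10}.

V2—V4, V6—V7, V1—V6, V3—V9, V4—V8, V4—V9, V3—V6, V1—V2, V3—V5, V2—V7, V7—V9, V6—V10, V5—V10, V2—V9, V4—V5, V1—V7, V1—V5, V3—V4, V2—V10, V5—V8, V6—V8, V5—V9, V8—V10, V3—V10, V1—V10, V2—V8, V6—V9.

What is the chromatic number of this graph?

4

V3, V4, V5, V9 are pairwise adjacent (a clique of size 4), so at least 4 colors are needed.
4 colors suffice: color 1 → {V9, V10}; color 2 → {V2, V5, V6}; color 3 → {V1, V3, V8}; color 4 → {V4, V7}. Each edge has distinct colors on its endpoints.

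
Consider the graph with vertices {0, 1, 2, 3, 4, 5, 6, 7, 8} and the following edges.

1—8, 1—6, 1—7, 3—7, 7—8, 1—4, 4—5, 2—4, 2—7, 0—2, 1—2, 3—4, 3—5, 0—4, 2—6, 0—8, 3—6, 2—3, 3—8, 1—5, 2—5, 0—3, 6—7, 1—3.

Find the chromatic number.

5

1, 2, 3, 4, 5 are mutually adjacent (a clique of size 5), so at least 5 colors are needed.
One proper 5-coloring: 0=c, 1=c, 2=b, 3=a, 4=d, 5=e, 6=e, 7=d, 8=b. No two adjacent vertices share a color.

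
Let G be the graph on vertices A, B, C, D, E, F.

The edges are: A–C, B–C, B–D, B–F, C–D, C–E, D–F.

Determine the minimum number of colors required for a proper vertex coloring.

3

B, C, D are mutually adjacent, so at least 3 colors are needed.
A valid assignment using 3 colors: A=2, B=3, C=1, D=2, E=2, F=1. Each edge has distinct colors on its endpoints.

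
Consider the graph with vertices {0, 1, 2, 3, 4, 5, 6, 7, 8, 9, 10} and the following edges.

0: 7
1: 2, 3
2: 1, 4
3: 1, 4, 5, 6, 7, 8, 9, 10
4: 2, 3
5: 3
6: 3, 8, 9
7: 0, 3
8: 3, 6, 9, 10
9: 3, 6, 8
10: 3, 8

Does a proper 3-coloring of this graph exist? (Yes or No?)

No

3, 6, 8, 9 form a clique, so at least 4 colors are needed.
So 3 colors are not enough.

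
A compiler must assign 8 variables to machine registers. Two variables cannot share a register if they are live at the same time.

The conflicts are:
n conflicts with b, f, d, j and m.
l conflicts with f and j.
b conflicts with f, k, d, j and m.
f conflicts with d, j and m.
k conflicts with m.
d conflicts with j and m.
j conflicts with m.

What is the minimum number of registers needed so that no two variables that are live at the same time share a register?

6

n, b, f, d, j, m all conflict with each other, so at least 6 registers are needed.
A valid assignment using 6 registers: n=6, l=1, b=1, f=4, k=2, d=5, j=2, m=3. No two conflicting variables share a register.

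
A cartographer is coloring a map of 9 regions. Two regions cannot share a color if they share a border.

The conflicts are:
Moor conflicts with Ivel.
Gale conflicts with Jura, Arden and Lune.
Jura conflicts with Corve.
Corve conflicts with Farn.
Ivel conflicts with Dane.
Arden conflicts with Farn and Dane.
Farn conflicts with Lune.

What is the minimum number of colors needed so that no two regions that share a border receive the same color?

The cycle Jura-Gale-Arden-Farn-Corve-Jura has odd length 5, so it cannot be 2-colored; at least 3 colors are needed.
3 colors suffice: Moor=2, Gale=1, Jura=2, Corve=3, Ivel=1, Arden=2, Farn=1, Dane=3, Lune=2. Each listed conflict is separated.

3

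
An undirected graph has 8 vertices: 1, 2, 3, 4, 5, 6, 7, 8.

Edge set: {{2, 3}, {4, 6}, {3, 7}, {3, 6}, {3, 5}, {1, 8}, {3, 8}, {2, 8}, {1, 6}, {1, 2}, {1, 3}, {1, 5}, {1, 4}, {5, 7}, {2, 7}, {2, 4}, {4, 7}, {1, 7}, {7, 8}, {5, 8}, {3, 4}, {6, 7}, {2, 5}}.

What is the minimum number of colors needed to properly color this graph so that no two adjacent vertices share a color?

6

1, 2, 3, 5, 7, 8 form a clique, so at least 6 colors are needed.
6 colors suffice: color a → {7}; color b → {1}; color c → {3}; color d → {2, 6}; color e → {4, 8}; color f → {5}. Every edge joins two different colors.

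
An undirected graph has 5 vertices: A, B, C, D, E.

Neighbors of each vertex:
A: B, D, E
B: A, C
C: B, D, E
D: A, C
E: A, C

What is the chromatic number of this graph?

C and D are adjacent, so at least 2 colors are needed.
2 colors suffice: color red → {A, C}; color blue → {B, D, E}. Each edge has distinct colors on its endpoints.

2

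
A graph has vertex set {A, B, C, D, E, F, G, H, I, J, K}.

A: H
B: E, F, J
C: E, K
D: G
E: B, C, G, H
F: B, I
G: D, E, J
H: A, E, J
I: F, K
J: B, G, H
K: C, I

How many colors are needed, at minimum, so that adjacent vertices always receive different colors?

2

C and K are adjacent, so at least 2 colors are needed.
2 colors suffice: color red → {A, D, E, F, J, K}; color blue → {B, C, G, H, I}. Each edge has distinct colors on its endpoints.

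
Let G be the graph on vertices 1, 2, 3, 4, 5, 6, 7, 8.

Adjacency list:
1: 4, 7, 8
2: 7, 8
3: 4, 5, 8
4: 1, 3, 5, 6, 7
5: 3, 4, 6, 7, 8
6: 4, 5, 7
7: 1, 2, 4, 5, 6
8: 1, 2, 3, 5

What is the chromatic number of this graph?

4, 5, 6, 7 are pairwise adjacent (a clique of size 4), so at least 4 colors are needed.
4 colors suffice: color red → {4, 8}; color blue → {1, 2, 5}; color green → {3, 7}; color yellow → {6}. Each edge has distinct colors on its endpoints.

4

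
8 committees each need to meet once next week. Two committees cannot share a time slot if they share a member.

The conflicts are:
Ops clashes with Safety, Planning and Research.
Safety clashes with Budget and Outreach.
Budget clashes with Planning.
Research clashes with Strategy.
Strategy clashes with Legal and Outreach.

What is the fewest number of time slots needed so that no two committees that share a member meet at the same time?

3

The cycle Outreach-Strategy-Research-Ops-Safety-Outreach has odd length 5, so it cannot be 2-colored; at least 3 time slots are needed.
3 time slots suffice: time slot 1 → {Ops, Budget, Strategy}; time slot 2 → {Safety, Planning, Research, Legal}; time slot 3 → {Outreach}. Every pair that conflicts lands in different time slots.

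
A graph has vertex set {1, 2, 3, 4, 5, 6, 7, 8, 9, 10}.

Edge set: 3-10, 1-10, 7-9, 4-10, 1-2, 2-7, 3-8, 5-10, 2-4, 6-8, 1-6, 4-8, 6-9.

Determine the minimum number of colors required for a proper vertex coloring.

3

The cycle 8-3-10-1-6-8 has odd length 5, so it cannot be 2-colored; at least 3 colors are needed.
3 colors suffice: 1=b, 2=a, 3=b, 4=b, 5=b, 6=a, 7=b, 8=c, 9=c, 10=a. Each edge has distinct colors on its endpoints.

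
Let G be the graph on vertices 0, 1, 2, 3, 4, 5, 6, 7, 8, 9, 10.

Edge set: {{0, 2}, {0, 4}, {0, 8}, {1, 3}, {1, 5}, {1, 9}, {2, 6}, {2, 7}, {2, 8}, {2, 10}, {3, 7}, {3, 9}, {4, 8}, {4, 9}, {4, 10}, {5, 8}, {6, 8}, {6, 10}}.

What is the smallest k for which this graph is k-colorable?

3

0, 2, 8 are pairwise adjacent, so at least 3 colors are needed.
3 colors suffice: color red → {3, 8, 10}; color blue → {1, 2, 4}; color green → {0, 5, 6, 7, 9}. Each edge has distinct colors on its endpoints.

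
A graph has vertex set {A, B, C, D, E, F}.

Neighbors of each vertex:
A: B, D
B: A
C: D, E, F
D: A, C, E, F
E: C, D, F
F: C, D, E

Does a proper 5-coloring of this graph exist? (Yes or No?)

Yes

The chromatic number is 4. C, D, E, F are pairwise adjacent (a clique of size 4), so at least 4 colors are needed.
One proper 4-coloring: A=blue, B=red, C=yellow, D=red, E=blue, F=green.
Since 5 ≥ 4, a proper 5-coloring certainly exists.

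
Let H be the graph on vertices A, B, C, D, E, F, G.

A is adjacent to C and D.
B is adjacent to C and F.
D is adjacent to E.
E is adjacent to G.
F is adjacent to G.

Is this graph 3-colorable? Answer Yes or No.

The chromatic number is 3. The cycle G-F-B-C-A-D-E-G has odd length 7, so it cannot be 2-colored; at least 3 colors are needed.
3 colors suffice: color 1 → {C, E, F}; color 2 → {A, B, G}; color 3 → {D}.
That is already a proper 3-coloring.

Yes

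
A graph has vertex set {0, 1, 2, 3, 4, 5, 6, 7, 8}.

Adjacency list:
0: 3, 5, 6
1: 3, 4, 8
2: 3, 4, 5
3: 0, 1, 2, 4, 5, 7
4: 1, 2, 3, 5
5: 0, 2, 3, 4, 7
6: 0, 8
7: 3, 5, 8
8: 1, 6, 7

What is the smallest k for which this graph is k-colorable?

2, 3, 4, 5 are mutually adjacent (a clique of size 4), so at least 4 colors are needed.
4 colors suffice: color red → {3, 8}; color blue → {1, 5, 6}; color green → {0, 4, 7}; color yellow → {2}. Each edge has distinct colors on its endpoints.

4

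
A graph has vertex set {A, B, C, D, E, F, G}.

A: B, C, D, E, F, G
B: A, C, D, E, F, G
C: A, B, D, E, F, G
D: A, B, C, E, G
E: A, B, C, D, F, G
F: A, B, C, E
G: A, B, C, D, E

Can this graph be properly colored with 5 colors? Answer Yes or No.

No

A, B, C, D, E, G form a clique, so at least 6 colors are needed.
So 5 colors are not enough.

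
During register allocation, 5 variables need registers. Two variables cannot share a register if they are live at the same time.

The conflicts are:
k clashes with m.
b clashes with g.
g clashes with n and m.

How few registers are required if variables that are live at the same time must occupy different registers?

b and g conflict, so at least 2 registers are needed.
2 registers suffice: register 1 → {k, g}; register 2 → {b, n, m}. Every pair that conflicts lands in different registers.

2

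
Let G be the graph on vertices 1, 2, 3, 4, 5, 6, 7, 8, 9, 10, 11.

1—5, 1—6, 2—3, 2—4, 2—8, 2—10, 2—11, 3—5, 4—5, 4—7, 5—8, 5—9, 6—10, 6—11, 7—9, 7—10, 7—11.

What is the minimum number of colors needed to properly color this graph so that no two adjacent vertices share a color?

1 and 5 are adjacent, so at least 2 colors are needed.
2 colors suffice: 1=blue, 2=red, 3=blue, 4=blue, 5=red, 6=red, 7=red, 8=blue, 9=blue, 10=blue, 11=blue. No two adjacent vertices share a color.

2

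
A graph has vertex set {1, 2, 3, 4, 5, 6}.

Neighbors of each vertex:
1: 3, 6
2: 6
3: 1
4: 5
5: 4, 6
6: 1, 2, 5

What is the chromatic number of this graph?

2

2 and 6 are adjacent, so at least 2 colors are needed.
2 colors suffice: 1=blue, 2=blue, 3=red, 4=red, 5=blue, 6=red. Each edge has distinct colors on its endpoints.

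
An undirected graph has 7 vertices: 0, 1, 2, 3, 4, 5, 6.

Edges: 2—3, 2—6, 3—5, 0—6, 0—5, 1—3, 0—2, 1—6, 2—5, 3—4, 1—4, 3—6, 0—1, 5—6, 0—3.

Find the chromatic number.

5

0, 2, 3, 5, 6 form a clique, so at least 5 colors are needed.
One proper 5-coloring: 0=b, 1=d, 2=d, 3=a, 4=b, 5=e, 6=c. Each edge has distinct colors on its endpoints.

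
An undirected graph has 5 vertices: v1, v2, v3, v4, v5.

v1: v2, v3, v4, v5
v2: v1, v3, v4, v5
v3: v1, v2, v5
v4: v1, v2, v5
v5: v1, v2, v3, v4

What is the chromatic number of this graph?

4

v1, v2, v4, v5 form a clique, so at least 4 colors are needed.
One proper 4-coloring: v1=red, v2=green, v3=yellow, v4=yellow, v5=blue. No two adjacent vertices share a color.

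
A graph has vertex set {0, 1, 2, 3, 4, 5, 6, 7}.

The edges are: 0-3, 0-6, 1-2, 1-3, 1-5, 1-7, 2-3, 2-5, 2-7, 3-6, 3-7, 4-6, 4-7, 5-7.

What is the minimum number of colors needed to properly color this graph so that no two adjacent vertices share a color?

1, 2, 5, 7 are mutually adjacent (a clique of size 4), so at least 4 colors are needed.
4 colors suffice: color red → {6, 7}; color blue → {3, 4, 5}; color green → {0, 1}; color yellow → {2}. No two adjacent vertices share a color.

4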